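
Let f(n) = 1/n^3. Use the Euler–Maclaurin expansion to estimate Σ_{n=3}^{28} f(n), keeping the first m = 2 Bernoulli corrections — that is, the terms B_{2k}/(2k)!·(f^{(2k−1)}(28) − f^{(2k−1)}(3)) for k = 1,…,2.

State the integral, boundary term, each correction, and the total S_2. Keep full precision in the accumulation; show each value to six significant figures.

S_2 ≈ 0.0764308

∫_3^28 1/x^3 dx evaluates to 0.0549178.
Endpoint term: (f(3) + f(28))/2 = (0.0370370 + 4.55539e-05)/2 = 0.0185413.
Integral + boundary = 0.0734591.
Order-1 term: 1/12 · (-4.88078e-06 − (-0.0370370)) = 0.00308601.
Partial sum through k=1: 0.0765451.
Order-2 term: −1/720 · (-1.24510e-07 − (-0.0823045)) = -0.000114312.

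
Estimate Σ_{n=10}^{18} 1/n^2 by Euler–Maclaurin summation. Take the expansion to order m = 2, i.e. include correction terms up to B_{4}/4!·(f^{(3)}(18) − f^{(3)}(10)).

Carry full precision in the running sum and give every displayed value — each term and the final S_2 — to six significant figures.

S_2 ≈ 0.0511254

Integral: ∫_10^18 1/x^2 dx = 0.0444444.
Endpoint term: (f(10) + f(18))/2 = (0.0100000 + 0.00308642)/2 = 0.00654321.
So far: 0.0509877.
k=1: B_{2}/(2)! × [f^{(1)}(18) − f^{(1)}(10)] = 1/12 × (-0.000342936 − (-0.00200000)) = 0.000138089.
Partial sum through k=1: 0.0511257.
k=2: B_{4}/(4)! × [f^{(3)}(18) − f^{(3)}(10)] = −1/720 × (-1.27013e-05 − (-0.000240000)) = -3.15693e-07.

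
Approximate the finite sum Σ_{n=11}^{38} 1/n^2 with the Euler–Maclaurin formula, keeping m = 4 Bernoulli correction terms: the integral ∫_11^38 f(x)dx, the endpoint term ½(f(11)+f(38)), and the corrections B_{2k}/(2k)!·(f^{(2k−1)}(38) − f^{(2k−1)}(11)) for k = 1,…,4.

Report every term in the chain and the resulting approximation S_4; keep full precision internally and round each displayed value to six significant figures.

S_4 ≈ 0.0691938

Integral: ∫_11^38 1/x^2 dx = 0.0645933.
½[f(11) + f(38)] = ½[0.00826446 + 0.000692521] = 0.00447849.
Integral + boundary = 0.0690718.
Order-1 term: 1/12 · (-3.64485e-05 − (-0.00150263)) = 0.000122182.
Running total after k=1: 0.0691940.
Order-2 term: −1/720 · (-3.02896e-07 − (-0.000149021)) = -2.06553e-07.
Running total after k=2: 0.0691938.
Order-3 term: 1/30240 · (-6.29285e-09 − (-3.69474e-05)) = 1.22160e-09.
Running total after k=3: 0.0691938.
Order-4 term: −1/1209600 · (-2.44044e-10 − (-1.70996e-05)) = -1.41364e-11.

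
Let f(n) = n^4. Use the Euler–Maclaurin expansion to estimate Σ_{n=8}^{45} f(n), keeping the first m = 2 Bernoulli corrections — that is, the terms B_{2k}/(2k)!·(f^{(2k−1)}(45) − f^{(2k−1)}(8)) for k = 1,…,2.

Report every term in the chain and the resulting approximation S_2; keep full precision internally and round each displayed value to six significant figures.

S_2 ≈ 3.89816e+07

The integral term ∫_8^45 x^4 dx = 3.68991e+07.
Endpoint term: (f(8) + f(45))/2 = (4096.00 + 4.10062e+06)/2 = 2.05236e+06.
Integral + boundary = 3.89514e+07.
k=1: B_{2}/(2)! × [f^{(1)}(45) − f^{(1)}(8)] = 1/12 × (364500 − 2048.00) = 30204.3.
Partial sum through k=1: 3.89816e+07.
k=2: B_{4}/(4)! × [f^{(3)}(45) − f^{(3)}(8)] = −1/720 × (1080.00 − 192.000) = -1.23333.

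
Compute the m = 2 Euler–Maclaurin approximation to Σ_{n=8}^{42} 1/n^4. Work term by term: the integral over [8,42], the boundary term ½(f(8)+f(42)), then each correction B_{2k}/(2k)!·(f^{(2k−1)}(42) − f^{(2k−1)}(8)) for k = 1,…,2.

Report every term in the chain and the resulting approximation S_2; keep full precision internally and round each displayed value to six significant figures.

Integral: ∫_8^42 1/x^4 dx = 0.000646543.
Endpoint term: (f(8) + f(42))/2 = (0.000244141 + 3.21368e-07)/2 = 0.000122231.
So far: 0.000768774.
Order-1 term: 1/12 · (-3.06065e-08 − (-0.000122070)) = 1.01700e-05.
Running total after k=1: 0.000778943.
Order-2 term: −1/720 · (-5.20519e-10 − (-5.72205e-05)) = -7.94721e-08.

S_2 ≈ 0.000778864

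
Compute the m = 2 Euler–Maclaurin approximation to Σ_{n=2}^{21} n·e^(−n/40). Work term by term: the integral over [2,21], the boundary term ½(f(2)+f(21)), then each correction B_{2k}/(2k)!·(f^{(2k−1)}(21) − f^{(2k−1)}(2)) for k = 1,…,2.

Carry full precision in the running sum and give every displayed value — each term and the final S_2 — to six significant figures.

S_2 ≈ 161.781

∫_2^21 x·e^(−x/40) dx evaluates to 154.670.
Boundary: ½(f(2) + f(21)) = ½(1.90246 + 12.4227) = 7.16256.
Integral + boundary = 161.833.
Order-1 term: 1/12 · (0.280989 − 0.903668) = -0.0518899.
After k=1: 161.781.
Order-2 term: −1/720 · (0.000915062 − 0.00175383) = 1.16495e-06.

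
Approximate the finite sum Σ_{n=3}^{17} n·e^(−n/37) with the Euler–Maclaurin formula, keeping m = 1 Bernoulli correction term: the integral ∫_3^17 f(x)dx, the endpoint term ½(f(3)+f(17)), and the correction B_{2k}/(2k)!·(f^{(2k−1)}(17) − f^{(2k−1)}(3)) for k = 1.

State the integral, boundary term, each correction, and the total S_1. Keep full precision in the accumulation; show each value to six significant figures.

The integral term ∫_3^17 x·e^(−x/37) dx = 102.749.
Endpoint term: (f(3) + f(17))/2 = (2.76636 + 10.7376)/2 = 6.75199.
Running total after boundary: 109.501.
k=1: B_{2}/(2)! × [f^{(1)}(17) − f^{(1)}(3)] = 1/12 × (0.341419 − 0.847353) = -0.0421611.

S_1 ≈ 109.459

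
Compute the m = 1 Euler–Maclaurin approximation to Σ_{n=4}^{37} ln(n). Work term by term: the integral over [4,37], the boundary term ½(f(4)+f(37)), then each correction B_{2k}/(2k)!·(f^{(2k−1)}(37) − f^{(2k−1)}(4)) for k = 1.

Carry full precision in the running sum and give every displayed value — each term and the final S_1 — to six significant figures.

∫_4^37 ln(x) dx evaluates to 95.0588.
½[f(4) + f(37)] = ½[1.38629 + 3.61092] = 2.49861.
So far: 97.5574.
Order-1 term: 1/12 · (0.0270270 − 0.250000) = -0.0185811.

S_1 ≈ 97.5388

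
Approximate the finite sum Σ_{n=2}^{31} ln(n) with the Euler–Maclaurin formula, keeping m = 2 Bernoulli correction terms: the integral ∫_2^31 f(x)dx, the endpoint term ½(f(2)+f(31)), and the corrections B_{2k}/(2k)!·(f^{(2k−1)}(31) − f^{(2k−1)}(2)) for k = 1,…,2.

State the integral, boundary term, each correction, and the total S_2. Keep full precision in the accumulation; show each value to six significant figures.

S_2 ≈ 78.0922

The integral term ∫_2^31 ln(x) dx = 76.0673.
Boundary: ½(f(2) + f(31)) = ½(0.693147 + 3.43399) = 2.06357.
Running total after boundary: 78.1309.
k=1: B_{2}/(2)! × [f^{(1)}(31) − f^{(1)}(2)] = 1/12 × (0.0322581 − 0.500000) = -0.0389785.
After k=1: 78.0919.
k=2: B_{4}/(4)! × [f^{(3)}(31) − f^{(3)}(2)] = −1/720 × (6.71344e-05 − 0.250000) = 0.000347129.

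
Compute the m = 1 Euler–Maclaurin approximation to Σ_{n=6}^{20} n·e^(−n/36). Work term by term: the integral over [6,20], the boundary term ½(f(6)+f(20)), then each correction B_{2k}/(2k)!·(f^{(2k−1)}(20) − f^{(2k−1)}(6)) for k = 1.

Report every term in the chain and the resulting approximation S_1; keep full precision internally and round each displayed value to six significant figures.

S_1 ≈ 131.433

Integral: ∫_6^20 x·e^(−x/36) dx = 123.193.
Boundary: ½(f(6) + f(20)) = ½(5.07889 + 11.4751) = 8.27698.
Integral + boundary = 131.470.
Order-1 term: 1/12 · (0.255002 − 0.705401) = -0.0375333.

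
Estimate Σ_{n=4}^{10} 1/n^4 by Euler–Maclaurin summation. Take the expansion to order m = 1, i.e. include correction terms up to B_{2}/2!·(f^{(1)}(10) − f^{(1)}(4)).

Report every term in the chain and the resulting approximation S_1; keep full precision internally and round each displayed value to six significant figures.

Integral: ∫_4^10 1/x^4 dx = 0.00487500.
Endpoint term: (f(4) + f(10))/2 = (0.00390625 + 0.000100000)/2 = 0.00200313.
So far: 0.00687813.
Order-1 term: 1/12 · (-4.00000e-05 − (-0.00390625)) = 0.000322187.

S_1 ≈ 0.00720031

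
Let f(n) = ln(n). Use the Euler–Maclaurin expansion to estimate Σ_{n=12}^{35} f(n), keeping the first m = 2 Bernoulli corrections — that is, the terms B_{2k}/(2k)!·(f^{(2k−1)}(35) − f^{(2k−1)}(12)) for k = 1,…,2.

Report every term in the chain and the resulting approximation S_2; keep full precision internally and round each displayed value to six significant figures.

S_2 ≈ 74.6339

Integral: ∫_12^35 ln(x) dx = 71.6183.
Boundary: ½(f(12) + f(35)) = ½(2.48491 + 3.55535) = 3.02013.
Integral + boundary = 74.6384.
k=1: B_{2}/(2)! × [f^{(1)}(35) − f^{(1)}(12)] = 1/12 × (0.0285714 − 0.0833333) = -0.00456349.
After k=1: 74.6339.
k=2: B_{4}/(4)! × [f^{(3)}(35) − f^{(3)}(12)] = −1/720 × (4.66472e-05 − 0.00115741) = 1.54272e-06.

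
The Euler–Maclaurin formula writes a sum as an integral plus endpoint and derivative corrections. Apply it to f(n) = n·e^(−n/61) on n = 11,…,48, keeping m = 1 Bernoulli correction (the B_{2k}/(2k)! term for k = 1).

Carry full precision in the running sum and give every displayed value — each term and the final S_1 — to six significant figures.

S_1 ≈ 655.746

Integral: ∫_11^48 x·e^(−x/61) dx = 640.276.
½[f(11) + f(48)] = ½[9.18496 + 21.8525] = 15.5187.
So far: 655.795.
Order-1 term: 1/12 · (0.0970228 − 0.684423) = -0.0489500.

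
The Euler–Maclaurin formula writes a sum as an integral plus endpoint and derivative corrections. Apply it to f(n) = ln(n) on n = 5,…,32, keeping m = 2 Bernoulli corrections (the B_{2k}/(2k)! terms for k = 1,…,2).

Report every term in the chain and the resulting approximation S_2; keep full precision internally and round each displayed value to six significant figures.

∫_5^32 ln(x) dx evaluates to 75.8564.
Endpoint term: (f(5) + f(32))/2 = (1.60944 + 3.46574)/2 = 2.53759.
Integral + boundary = 78.3939.
Correction k=1: B_{2}/2! · (f^{(1)}(32) − f^{(1)}(5)) = 1/12 · (0.0312500 − 0.200000) = -0.0140625.
Running total after k=1: 78.3799.
Correction k=2: B_{4}/4! · (f^{(3)}(32) − f^{(3)}(5)) = −1/720 · (6.10352e-05 − 0.0160000) = 2.21375e-05.

S_2 ≈ 78.3799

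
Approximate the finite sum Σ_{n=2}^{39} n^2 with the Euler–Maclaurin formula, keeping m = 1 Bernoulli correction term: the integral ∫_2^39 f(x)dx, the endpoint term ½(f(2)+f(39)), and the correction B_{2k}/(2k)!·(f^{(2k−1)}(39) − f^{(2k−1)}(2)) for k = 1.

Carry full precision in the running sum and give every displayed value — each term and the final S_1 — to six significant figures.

∫_2^39 x^2 dx evaluates to 19770.3.
½[f(2) + f(39)] = ½[4.00000 + 1521.00] = 762.500.
Running total after boundary: 20532.8.
Correction k=1: B_{2}/2! · (f^{(1)}(39) − f^{(1)}(2)) = 1/12 · (78.0000 − 4.00000) = 6.16667.

S_1 ≈ 20539.0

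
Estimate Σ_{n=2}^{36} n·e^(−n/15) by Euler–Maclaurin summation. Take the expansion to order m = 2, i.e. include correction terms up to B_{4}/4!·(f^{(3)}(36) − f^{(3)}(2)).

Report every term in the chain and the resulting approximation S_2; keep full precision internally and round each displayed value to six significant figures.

∫_2^36 x·e^(−x/15) dx evaluates to 153.770.
Endpoint term: (f(2) + f(36))/2 = (1.75035 + 3.26585)/2 = 2.50810.
Running total after boundary: 156.278.
Order-1 term: 1/12 · (-0.127005 − 0.758484) = -0.0737907.
Partial sum through k=1: 156.204.
Order-2 term: −1/720 · (0.000241915 − 0.0111504) = 1.51506e-05.

S_2 ≈ 156.204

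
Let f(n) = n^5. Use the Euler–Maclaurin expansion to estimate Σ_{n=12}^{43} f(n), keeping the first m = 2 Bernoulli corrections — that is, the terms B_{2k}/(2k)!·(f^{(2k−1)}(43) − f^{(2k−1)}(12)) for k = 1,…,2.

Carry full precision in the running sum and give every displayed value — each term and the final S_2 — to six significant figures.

S_2 ≈ 1.12811e+09

The integral term ∫_12^43 x^5 dx = 1.05306e+09.
Boundary: ½(f(12) + f(43)) = ½(248832 + 1.47008e+08) = 7.36286e+07.
Integral + boundary = 1.12669e+09.
k=1: B_{2}/(2)! × [f^{(1)}(43) − f^{(1)}(12)] = 1/12 × (1.70940e+07 − 103680) = 1.41586e+06.
Partial sum through k=1: 1.12811e+09.
k=2: B_{4}/(4)! × [f^{(3)}(43) − f^{(3)}(12)] = −1/720 × (110940 − 8640.00) = -142.083.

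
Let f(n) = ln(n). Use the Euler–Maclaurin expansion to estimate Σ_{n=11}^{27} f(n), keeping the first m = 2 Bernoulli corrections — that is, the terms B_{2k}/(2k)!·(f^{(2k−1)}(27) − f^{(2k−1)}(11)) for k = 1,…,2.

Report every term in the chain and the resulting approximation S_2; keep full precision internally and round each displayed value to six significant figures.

∫_11^27 ln(x) dx evaluates to 46.6107.
½[f(11) + f(27)] = ½[2.39790 + 3.29584] = 2.84687.
So far: 49.4576.
Order-1 term: 1/12 · (0.0370370 − 0.0909091) = -0.00448934.
Running total after k=1: 49.4531.
Order-2 term: −1/720 · (0.000101611 − 0.00150263) = 1.94586e-06.

S_2 ≈ 49.4531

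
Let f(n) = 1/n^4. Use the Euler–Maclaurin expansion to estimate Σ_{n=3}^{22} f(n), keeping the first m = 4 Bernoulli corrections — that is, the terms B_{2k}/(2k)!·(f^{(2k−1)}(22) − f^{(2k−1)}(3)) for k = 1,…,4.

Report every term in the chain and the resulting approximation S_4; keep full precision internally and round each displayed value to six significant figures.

S_4 ≈ 0.0197933

The integral term ∫_3^22 1/x^4 dx = 0.0123144.
Boundary: ½(f(3) + f(22)) = ½(0.0123457 + 4.26883e-06) = 0.00617497.
So far: 0.0184893.
Order-1 term: 1/12 · (-7.76152e-07 − (-0.0164609)) = 0.00137168.
Running total after k=1: 0.0198610.
Order-2 term: −1/720 · (-4.81086e-08 − (-0.0548697)) = -7.62078e-05.
Running total after k=2: 0.0197848.
Order-3 term: 1/30240 · (-5.56628e-09 − (-0.341411)) = 1.12901e-05.
Running total after k=3: 0.0197961.
Order-4 term: −1/1209600 · (-1.03505e-09 − (-3.41411)) = -2.82251e-06.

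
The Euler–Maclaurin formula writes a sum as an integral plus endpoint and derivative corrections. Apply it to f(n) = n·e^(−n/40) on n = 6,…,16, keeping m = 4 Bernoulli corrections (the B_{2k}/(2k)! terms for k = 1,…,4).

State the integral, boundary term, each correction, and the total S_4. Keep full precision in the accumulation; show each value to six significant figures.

S_4 ≈ 90.1030

Integral: ∫_6^16 x·e^(−x/40) dx = 82.1858.
Boundary: ½(f(6) + f(16)) = ½(5.16425 + 10.7251) = 7.94468.
Running total after boundary: 90.1305.
Correction k=1: B_{2}/2! · (f^{(1)}(16) − f^{(1)}(6)) = 1/12 · (0.402192 − 0.731602) = -0.0274508.
Partial sum through k=1: 90.1030.
Correction k=2: B_{4}/4! · (f^{(3)}(16) − f^{(3)}(6)) = −1/720 · (0.00108927 − 0.00153314) = 6.16481e-07.
Partial sum through k=2: 90.1030.
Correction k=3: B_{6}/6! · (f^{(5)}(16) − f^{(5)}(6)) = 1/30240 · (1.20448e-06 − 1.63064e-06) = -1.40925e-11.
Partial sum through k=3: 90.1030.
Correction k=4: B_{8}/8! · (f^{(7)}(16) − f^{(7)}(6)) = −1/1209600 · (1.08011e-09 − 1.43942e-09) = 2.97049e-16.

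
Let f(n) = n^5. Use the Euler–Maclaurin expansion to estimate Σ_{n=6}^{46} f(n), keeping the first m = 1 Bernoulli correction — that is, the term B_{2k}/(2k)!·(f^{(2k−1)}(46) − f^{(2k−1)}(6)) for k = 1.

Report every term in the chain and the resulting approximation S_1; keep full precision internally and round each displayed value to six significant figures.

∫_6^46 x^5 dx evaluates to 1.57904e+09.
Boundary: ½(f(6) + f(46)) = ½(7776.00 + 2.05963e+08) = 1.02985e+08.
Integral + boundary = 1.68203e+09.
Order-1 term: 1/12 · (2.23873e+07 − 6480.00) = 1.86507e+06.

S_1 ≈ 1.68389e+09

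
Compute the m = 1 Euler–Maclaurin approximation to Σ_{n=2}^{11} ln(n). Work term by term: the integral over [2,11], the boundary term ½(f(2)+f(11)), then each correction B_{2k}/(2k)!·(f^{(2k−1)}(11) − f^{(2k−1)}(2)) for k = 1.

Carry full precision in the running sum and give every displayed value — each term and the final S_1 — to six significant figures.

S_1 ≈ 17.5020

The integral term ∫_2^11 ln(x) dx = 15.9906.
Endpoint term: (f(2) + f(11))/2 = (0.693147 + 2.39790)/2 = 1.54552.
Running total after boundary: 17.5361.
Correction k=1: B_{2}/2! · (f^{(1)}(11) − f^{(1)}(2)) = 1/12 · (0.0909091 − 0.500000) = -0.0340909.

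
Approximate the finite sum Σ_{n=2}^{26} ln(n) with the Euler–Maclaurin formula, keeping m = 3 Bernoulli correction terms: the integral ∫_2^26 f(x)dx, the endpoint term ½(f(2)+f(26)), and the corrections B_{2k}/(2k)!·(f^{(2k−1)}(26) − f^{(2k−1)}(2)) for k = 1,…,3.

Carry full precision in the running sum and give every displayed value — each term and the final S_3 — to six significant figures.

∫_2^26 ln(x) dx evaluates to 59.3242.
½[f(2) + f(26)] = ½[0.693147 + 3.25810] = 1.97562.
Integral + boundary = 61.2998.
Correction k=1: B_{2}/2! · (f^{(1)}(26) − f^{(1)}(2)) = 1/12 · (0.0384615 − 0.500000) = -0.0384615.
Running total after k=1: 61.2614.
Correction k=2: B_{4}/4! · (f^{(3)}(26) − f^{(3)}(2)) = −1/720 · (0.000113792 − 0.250000) = 0.000347064.
Running total after k=2: 61.2617.
Correction k=3: B_{6}/6! · (f^{(5)}(26) − f^{(5)}(2)) = 1/30240 · (2.01997e-06 − 0.750000) = -2.48015e-05.

S_3 ≈ 61.2617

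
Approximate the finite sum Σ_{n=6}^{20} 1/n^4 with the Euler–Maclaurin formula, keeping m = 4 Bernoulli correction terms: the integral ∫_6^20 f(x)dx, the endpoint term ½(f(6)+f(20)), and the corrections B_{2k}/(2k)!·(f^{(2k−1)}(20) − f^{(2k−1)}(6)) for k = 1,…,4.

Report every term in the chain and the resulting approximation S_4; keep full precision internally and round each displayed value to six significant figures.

Integral: ∫_6^20 1/x^4 dx = 0.00150154.
Boundary: ½(f(6) + f(20)) = ½(0.000771605 + 6.25000e-06) = 0.000388927.
So far: 0.00189047.
Correction k=1: B_{2}/2! · (f^{(1)}(20) − f^{(1)}(6)) = 1/12 · (-1.25000e-06 − (-0.000514403)) = 4.27628e-05.
Running total after k=1: 0.00193323.
Correction k=2: B_{4}/4! · (f^{(3)}(20) − f^{(3)}(6)) = −1/720 · (-9.37500e-08 − (-0.000428669)) = -5.95244e-07.
Running total after k=2: 0.00193264.
Correction k=3: B_{6}/6! · (f^{(5)}(20) − f^{(5)}(6)) = 1/30240 · (-1.31250e-08 − (-0.000666819)) = 2.20505e-08.
Running total after k=3: 0.00193266.
Correction k=4: B_{8}/8! · (f^{(7)}(20) − f^{(7)}(6)) = −1/1209600 · (-2.95313e-09 − (-0.00166705)) = -1.37818e-09.

S_4 ≈ 0.00193266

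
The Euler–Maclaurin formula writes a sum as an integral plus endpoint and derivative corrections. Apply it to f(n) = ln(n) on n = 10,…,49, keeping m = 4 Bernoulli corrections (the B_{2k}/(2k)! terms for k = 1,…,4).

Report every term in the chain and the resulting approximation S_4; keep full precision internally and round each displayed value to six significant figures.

S_4 ≈ 131.764

Integral: ∫_10^49 ln(x) dx = 128.673.
Boundary: ½(f(10) + f(49)) = ½(2.30259 + 3.89182) = 3.09720.
So far: 131.771.
Order-1 term: 1/12 · (0.0204082 − 0.100000) = -0.00663265.
Running total after k=1: 131.764.
Order-2 term: −1/720 · (1.69997e-05 − 0.00200000) = 2.75417e-06.
Running total after k=2: 131.764.
Order-3 term: 1/30240 · (8.49632e-08 − 0.000240000) = -7.93370e-09.
Running total after k=3: 131.764.
Order-4 term: −1/1209600 · (1.06160e-09 − 7.20000e-05) = 5.95229e-11.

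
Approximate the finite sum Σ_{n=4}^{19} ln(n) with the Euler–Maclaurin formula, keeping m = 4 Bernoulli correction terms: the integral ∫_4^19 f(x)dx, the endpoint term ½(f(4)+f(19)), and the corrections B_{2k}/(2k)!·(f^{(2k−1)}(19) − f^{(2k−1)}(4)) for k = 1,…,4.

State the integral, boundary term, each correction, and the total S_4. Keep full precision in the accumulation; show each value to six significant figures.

S_4 ≈ 37.5481

∫_4^19 ln(x) dx evaluates to 35.3992.
½[f(4) + f(19)] = ½[1.38629 + 2.94444] = 2.16537.
Running total after boundary: 37.5645.
Order-1 term: 1/12 · (0.0526316 − 0.250000) = -0.0164474.
Partial sum through k=1: 37.5481.
Order-2 term: −1/720 · (0.000291588 − 0.0312500) = 4.29978e-05.
Partial sum through k=2: 37.5481.
Order-3 term: 1/30240 · (9.69267e-06 − 0.0234375) = -7.74729e-07.
Partial sum through k=3: 37.5481.
Order-4 term: −1/1209600 · (8.05485e-07 − 0.0439453) = 3.63298e-08.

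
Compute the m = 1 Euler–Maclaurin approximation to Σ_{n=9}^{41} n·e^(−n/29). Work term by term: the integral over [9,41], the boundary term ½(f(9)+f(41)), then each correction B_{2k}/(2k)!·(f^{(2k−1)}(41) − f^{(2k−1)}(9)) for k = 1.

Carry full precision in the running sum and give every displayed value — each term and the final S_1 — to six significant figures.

S_1 ≈ 322.480

∫_9^41 x·e^(−x/29) dx evaluates to 314.245.
½[f(9) + f(41)] = ½[6.59875 + 9.97198] = 8.28536.
Integral + boundary = 322.531.
Order-1 term: 1/12 · (-0.100642 − 0.505651) = -0.0505245.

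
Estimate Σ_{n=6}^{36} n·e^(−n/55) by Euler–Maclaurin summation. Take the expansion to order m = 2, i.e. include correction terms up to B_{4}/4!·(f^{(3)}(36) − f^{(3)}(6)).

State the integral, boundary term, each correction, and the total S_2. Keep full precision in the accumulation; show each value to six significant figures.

S_2 ≈ 419.260

∫_6^36 x·e^(−x/55) dx evaluates to 407.268.
Endpoint term: (f(6) + f(36))/2 = (5.37989 + 18.7084)/2 = 12.0442.
Integral + boundary = 419.312.
k=1: B_{2}/(2)! × [f^{(1)}(36) − f^{(1)}(6)] = 1/12 × (0.179525 − 0.798833) = -0.0516090.
Partial sum through k=1: 419.260.
k=2: B_{4}/(4)! × [f^{(3)}(36) − f^{(3)}(6)] = −1/720 × (0.000402936 − 0.000856903) = 6.30509e-07.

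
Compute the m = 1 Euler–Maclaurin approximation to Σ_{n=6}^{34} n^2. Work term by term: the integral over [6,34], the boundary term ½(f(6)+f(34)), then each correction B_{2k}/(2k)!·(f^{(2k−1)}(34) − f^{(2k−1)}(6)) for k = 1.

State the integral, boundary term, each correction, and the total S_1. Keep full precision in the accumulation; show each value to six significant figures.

Integral: ∫_6^34 x^2 dx = 13029.3.
Boundary: ½(f(6) + f(34)) = ½(36.0000 + 1156.00) = 596.000.
Integral + boundary = 13625.3.
Order-1 term: 1/12 · (68.0000 − 12.0000) = 4.66667.

S_1 ≈ 13630.0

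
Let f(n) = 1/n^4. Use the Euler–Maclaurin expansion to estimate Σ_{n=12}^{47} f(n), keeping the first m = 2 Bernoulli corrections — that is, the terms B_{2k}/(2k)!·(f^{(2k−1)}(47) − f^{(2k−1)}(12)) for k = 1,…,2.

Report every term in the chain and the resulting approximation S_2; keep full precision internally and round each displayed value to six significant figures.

Integral: ∫_12^47 1/x^4 dx = 0.000189691.
Endpoint term: (f(12) + f(47))/2 = (4.82253e-05 + 2.04931e-07)/2 = 2.42151e-05.
Integral + boundary = 0.000213906.
Order-1 term: 1/12 · (-1.74410e-08 − (-1.60751e-05)) = 1.33814e-06.
Running total after k=1: 0.000215244.
Order-2 term: −1/720 · (-2.36862e-10 − (-3.34898e-06)) = -4.65103e-09.

S_2 ≈ 0.000215239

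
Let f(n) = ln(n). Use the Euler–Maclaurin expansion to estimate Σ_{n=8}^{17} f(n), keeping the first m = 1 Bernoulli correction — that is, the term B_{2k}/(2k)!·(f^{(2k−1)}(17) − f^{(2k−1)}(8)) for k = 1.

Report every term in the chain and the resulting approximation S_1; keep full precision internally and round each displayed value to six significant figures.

S_1 ≈ 24.9799

∫_8^17 ln(x) dx evaluates to 22.5291.
½[f(8) + f(17)] = ½[2.07944 + 2.83321] = 2.45633.
Integral + boundary = 24.9854.
Correction k=1: B_{2}/2! · (f^{(1)}(17) − f^{(1)}(8)) = 1/12 · (0.0588235 − 0.125000) = -0.00551471.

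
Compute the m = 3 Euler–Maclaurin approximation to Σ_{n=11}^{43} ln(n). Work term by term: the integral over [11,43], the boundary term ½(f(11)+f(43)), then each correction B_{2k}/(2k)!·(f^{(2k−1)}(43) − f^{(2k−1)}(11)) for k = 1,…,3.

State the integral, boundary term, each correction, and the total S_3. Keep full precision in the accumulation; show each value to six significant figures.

S_3 ≈ 106.429

The integral term ∫_11^43 ln(x) dx = 103.355.
Boundary: ½(f(11) + f(43)) = ½(2.39790 + 3.76120) = 3.07955.
Running total after boundary: 106.434.
Correction k=1: B_{2}/2! · (f^{(1)}(43) − f^{(1)}(11)) = 1/12 · (0.0232558 − 0.0909091) = -0.00563777.
After k=1: 106.429.
Correction k=2: B_{4}/4! · (f^{(3)}(43) − f^{(3)}(11)) = −1/720 · (2.51550e-05 − 0.00150263) = 2.05205e-06.
After k=2: 106.429.
Correction k=3: B_{6}/6! · (f^{(5)}(43) − f^{(5)}(11)) = 1/30240 · (1.63256e-07 − 0.000149021) = -4.92255e-09.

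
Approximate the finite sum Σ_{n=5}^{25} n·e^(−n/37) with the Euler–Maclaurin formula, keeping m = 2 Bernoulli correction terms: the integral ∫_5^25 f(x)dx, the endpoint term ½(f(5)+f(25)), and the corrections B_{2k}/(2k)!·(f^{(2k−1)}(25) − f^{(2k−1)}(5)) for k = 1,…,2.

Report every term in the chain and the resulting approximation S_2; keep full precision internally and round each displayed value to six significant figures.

Integral: ∫_5^25 x·e^(−x/37) dx = 190.355.
½[f(5) + f(25)] = ½[4.36799 + 12.7203] = 8.54415.
So far: 198.899.
Correction k=1: B_{2}/2! · (f^{(1)}(25) − f^{(1)}(5)) = 1/12 · (0.165020 − 0.755544) = -0.0492103.
Partial sum through k=1: 198.850.
Correction k=2: B_{4}/4! · (f^{(3)}(25) − f^{(3)}(5)) = −1/720 · (0.000863875 − 0.00182815) = 1.33927e-06.

S_2 ≈ 198.850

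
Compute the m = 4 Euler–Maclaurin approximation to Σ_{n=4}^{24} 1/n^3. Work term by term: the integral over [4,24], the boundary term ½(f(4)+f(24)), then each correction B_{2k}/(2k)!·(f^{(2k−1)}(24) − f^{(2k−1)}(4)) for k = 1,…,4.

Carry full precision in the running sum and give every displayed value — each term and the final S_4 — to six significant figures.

S_4 ≈ 0.0391872

The integral term ∫_4^24 1/x^3 dx = 0.0303819.
½[f(4) + f(24)] = ½[0.0156250 + 7.23380e-05] = 0.00784867.
Running total after boundary: 0.0382306.
Order-1 term: 1/12 · (-9.04225e-06 − (-0.0117188)) = 0.000975809.
Partial sum through k=1: 0.0392064.
Order-2 term: −1/720 · (-3.13967e-07 − (-0.0146484)) = -2.03446e-05.
Partial sum through k=2: 0.0391861.
Order-3 term: 1/30240 · (-2.28934e-08 − (-0.0384521)) = 1.27156e-06.
Partial sum through k=3: 0.0391873.
Order-4 term: −1/1209600 · (-2.86168e-09 − (-0.173035)) = -1.43051e-07.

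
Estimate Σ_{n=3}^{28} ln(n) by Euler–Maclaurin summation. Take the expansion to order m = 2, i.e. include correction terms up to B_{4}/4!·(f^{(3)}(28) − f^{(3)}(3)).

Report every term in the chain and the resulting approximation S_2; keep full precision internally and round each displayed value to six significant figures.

S_2 ≈ 67.1966

Integral: ∫_3^28 ln(x) dx = 65.0059.
Boundary: ½(f(3) + f(28)) = ½(1.09861 + 3.33220) = 2.21541.
Integral + boundary = 67.2213.
k=1: B_{2}/(2)! × [f^{(1)}(28) − f^{(1)}(3)] = 1/12 × (0.0357143 − 0.333333) = -0.0248016.
After k=1: 67.1965.
k=2: B_{4}/(4)! × [f^{(3)}(28) − f^{(3)}(3)] = −1/720 × (9.11079e-05 − 0.0740741) = 0.000102754.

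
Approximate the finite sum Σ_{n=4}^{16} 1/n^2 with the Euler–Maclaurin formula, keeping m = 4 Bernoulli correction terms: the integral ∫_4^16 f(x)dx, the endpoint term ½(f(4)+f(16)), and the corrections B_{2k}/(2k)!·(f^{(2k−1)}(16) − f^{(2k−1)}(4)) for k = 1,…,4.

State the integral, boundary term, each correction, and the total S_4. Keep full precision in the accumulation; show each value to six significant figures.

∫_4^16 1/x^2 dx evaluates to 0.187500.
½[f(4) + f(16)] = ½[0.0625000 + 0.00390625] = 0.0332031.
So far: 0.220703.
k=1: B_{2}/(2)! × [f^{(1)}(16) − f^{(1)}(4)] = 1/12 × (-0.000488281 − (-0.0312500)) = 0.00256348.
After k=1: 0.223267.
k=2: B_{4}/(4)! × [f^{(3)}(16) − f^{(3)}(4)] = −1/720 × (-2.28882e-05 − (-0.0234375)) = -3.25203e-05.
After k=2: 0.223234.
k=3: B_{6}/(6)! × [f^{(5)}(16) − f^{(5)}(4)] = 1/30240 × (-2.68221e-06 − (-0.0439453)) = 1.45313e-06.
After k=3: 0.223236.
k=4: B_{8}/(8)! × [f^{(7)}(16) − f^{(7)}(4)] = −1/1209600 × (-5.86733e-07 − (-0.153809)) = -1.27156e-07.

S_4 ≈ 0.223235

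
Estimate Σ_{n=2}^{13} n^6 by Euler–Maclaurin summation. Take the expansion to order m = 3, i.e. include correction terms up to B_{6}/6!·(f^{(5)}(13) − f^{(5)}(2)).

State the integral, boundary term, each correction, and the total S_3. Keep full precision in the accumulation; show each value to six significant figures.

S_3 ≈ 1.15628e+07

The integral term ∫_2^13 x^6 dx = 8.96406e+06.
Boundary: ½(f(2) + f(13)) = ½(64.0000 + 4.82681e+06) = 2.41344e+06.
So far: 1.13775e+07.
k=1: B_{2}/(2)! × [f^{(1)}(13) − f^{(1)}(2)] = 1/12 × (2.22776e+06 − 192.000) = 185630.
Partial sum through k=1: 1.15631e+07.
k=2: B_{4}/(4)! × [f^{(3)}(13) − f^{(3)}(2)] = −1/720 × (263640 − 960.000) = -364.833.
Partial sum through k=2: 1.15628e+07.
k=3: B_{6}/(6)! × [f^{(5)}(13) − f^{(5)}(2)] = 1/30240 × (9360.00 − 1440.00) = 0.261905.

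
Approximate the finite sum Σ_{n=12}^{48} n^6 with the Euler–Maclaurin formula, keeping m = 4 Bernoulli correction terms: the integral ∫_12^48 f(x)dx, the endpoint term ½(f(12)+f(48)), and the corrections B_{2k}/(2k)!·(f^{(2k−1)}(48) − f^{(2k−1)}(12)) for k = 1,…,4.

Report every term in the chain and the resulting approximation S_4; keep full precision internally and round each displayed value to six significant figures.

∫_12^48 x^6 dx evaluates to 8.38618e+10.
Boundary: ½(f(12) + f(48)) = ½(2.98598e+06 + 1.22306e+10) = 6.11679e+09.
Running total after boundary: 8.99786e+10.
Order-1 term: 1/12 · (1.52882e+09 − 1.49299e+06) = 1.27278e+08.
After k=1: 9.01059e+10.
Order-2 term: −1/720 · (1.32710e+07 − 207360) = -18144.0.
After k=2: 9.01058e+10.
Order-3 term: 1/30240 · (34560.0 − 8640.00) = 0.857143.
After k=3: 9.01058e+10.
Order-4 term: −1/1209600 · (0.00000 − 0.00000) = 0.00000.

S_4 ≈ 9.01058e+10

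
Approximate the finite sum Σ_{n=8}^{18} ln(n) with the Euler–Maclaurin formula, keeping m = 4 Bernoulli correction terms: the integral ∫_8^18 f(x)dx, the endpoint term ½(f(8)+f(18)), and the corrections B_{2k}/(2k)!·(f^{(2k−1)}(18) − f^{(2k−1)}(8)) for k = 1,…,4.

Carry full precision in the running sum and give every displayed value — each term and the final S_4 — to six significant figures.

Integral: ∫_8^18 ln(x) dx = 25.3912.
Boundary: ½(f(8) + f(18)) = ½(2.07944 + 2.89037) = 2.48491.
So far: 27.8761.
Order-1 term: 1/12 · (0.0555556 − 0.125000) = -0.00578704.
Partial sum through k=1: 27.8703.
Order-2 term: −1/720 · (0.000342936 − 0.00390625) = 4.94905e-06.
Partial sum through k=2: 27.8703.
Order-3 term: 1/30240 · (1.27013e-05 − 0.000732422) = -2.38003e-08.
Partial sum through k=3: 27.8703.
Order-4 term: −1/1209600 · (1.17605e-06 − 0.000343323) = 2.82859e-10.

S_4 ≈ 27.8703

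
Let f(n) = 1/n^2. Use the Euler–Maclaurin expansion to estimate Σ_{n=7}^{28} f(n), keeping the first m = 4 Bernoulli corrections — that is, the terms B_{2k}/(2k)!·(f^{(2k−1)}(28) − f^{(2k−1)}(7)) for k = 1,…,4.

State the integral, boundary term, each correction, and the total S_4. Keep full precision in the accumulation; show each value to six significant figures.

The integral term ∫_7^28 1/x^2 dx = 0.107143.
Endpoint term: (f(7) + f(28))/2 = (0.0204082 + 0.00127551)/2 = 0.0108418.
Running total after boundary: 0.117985.
Correction k=1: B_{2}/2! · (f^{(1)}(28) − f^{(1)}(7)) = 1/12 · (-9.11079e-05 − (-0.00583090)) = 0.000478316.
After k=1: 0.118463.
Correction k=2: B_{4}/4! · (f^{(3)}(28) − f^{(3)}(7)) = −1/720 · (-1.39451e-06 − (-0.00142798)) = -1.98136e-06.
After k=2: 0.118461.
Correction k=3: B_{6}/6! · (f^{(5)}(28) − f^{(5)}(7)) = 1/30240 · (-5.33613e-08 − (-0.000874271)) = 2.89093e-08.
After k=3: 0.118461.
Correction k=4: B_{8}/8! · (f^{(7)}(28) − f^{(7)}(7)) = −1/1209600 · (-3.81152e-09 − (-0.000999167)) = -8.26028e-10.

S_4 ≈ 0.118461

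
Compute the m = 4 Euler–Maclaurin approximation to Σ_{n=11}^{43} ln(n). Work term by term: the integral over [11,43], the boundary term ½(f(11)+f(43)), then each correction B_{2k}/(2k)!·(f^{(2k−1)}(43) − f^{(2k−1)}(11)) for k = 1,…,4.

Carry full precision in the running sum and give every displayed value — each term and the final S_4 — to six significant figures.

∫_11^43 ln(x) dx evaluates to 103.355.
Endpoint term: (f(11) + f(43))/2 = (2.39790 + 3.76120)/2 = 3.07955.
So far: 106.434.
Order-1 term: 1/12 · (0.0232558 − 0.0909091) = -0.00563777.
Partial sum through k=1: 106.429.
Order-2 term: −1/720 · (2.51550e-05 − 0.00150263) = 2.05205e-06.
Partial sum through k=2: 106.429.
Order-3 term: 1/30240 · (1.63256e-07 − 0.000149021) = -4.92255e-09.
Partial sum through k=3: 106.429.
Order-4 term: −1/1209600 · (2.64883e-09 − 3.69474e-05) = 3.05429e-11.

S_4 ≈ 106.429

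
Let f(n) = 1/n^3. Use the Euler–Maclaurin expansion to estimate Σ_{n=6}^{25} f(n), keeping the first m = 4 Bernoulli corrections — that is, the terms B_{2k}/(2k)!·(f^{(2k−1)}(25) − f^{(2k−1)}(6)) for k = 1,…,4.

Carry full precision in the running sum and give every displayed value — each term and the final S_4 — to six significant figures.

Integral: ∫_6^25 1/x^3 dx = 0.0130889.
½[f(6) + f(25)] = ½[0.00462963 + 6.40000e-05] = 0.00234681.
Integral + boundary = 0.0154357.
Order-1 term: 1/12 · (-7.68000e-06 − (-0.00231481)) = 0.000192261.
After k=1: 0.0156280.
Order-2 term: −1/720 · (-2.45760e-07 − (-0.00128601)) = -1.78578e-06.
After k=2: 0.0156262.
Order-3 term: 1/30240 · (-1.65151e-08 − (-0.00150034)) = 4.96140e-08.
After k=3: 0.0156262.
Order-4 term: −1/1209600 · (-1.90254e-09 − (-0.00300069)) = -2.48072e-09.

S_4 ≈ 0.0156262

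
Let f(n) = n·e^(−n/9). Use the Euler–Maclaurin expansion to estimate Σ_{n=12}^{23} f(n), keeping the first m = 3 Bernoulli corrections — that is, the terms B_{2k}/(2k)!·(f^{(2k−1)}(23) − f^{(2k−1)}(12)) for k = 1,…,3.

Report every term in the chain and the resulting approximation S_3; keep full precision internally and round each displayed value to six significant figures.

S_3 ≈ 29.9287

The integral term ∫_12^23 x·e^(−x/9) dx = 27.4569.
Endpoint term: (f(12) + f(23))/2 = (3.16317 + 1.78593)/2 = 2.47455.
Running total after boundary: 29.9315.
k=1: B_{2}/(2)! × [f^{(1)}(23) − f^{(1)}(12)] = 1/12 × (-0.120787 − (-0.0878657)) = -0.00274348.
Running total after k=1: 29.9287.
k=2: B_{4}/(4)! × [f^{(3)}(23) − f^{(3)}(12)] = −1/720 × (0.000426058 − 0.00542381) = 6.94132e-06.
Running total after k=2: 29.9287.
k=3: B_{6}/(6)! × [f^{(5)}(23) − f^{(5)}(12)] = 1/30240 × (2.89299e-05 − 0.000147313) = -3.91480e-09.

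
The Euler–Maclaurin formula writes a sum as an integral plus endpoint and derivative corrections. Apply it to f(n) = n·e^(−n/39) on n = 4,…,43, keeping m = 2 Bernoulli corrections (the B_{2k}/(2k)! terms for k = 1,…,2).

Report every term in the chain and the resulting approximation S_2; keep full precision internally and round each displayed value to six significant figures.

∫_4^43 x·e^(−x/39) dx evaluates to 451.731.
Endpoint term: (f(4) + f(43))/2 = (3.61008 + 14.2768)/2 = 8.94344.
Integral + boundary = 460.674.
Order-1 term: 1/12 · (-0.0340532 − 0.809954) = -0.0703339.
Running total after k=1: 460.604.
Order-2 term: −1/720 · (0.000414191 − 0.00171926) = 1.81260e-06.

S_2 ≈ 460.604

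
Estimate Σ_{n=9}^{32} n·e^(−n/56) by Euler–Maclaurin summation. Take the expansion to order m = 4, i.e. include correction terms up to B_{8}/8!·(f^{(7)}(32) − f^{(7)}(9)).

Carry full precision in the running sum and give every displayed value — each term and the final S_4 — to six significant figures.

S_4 ≈ 329.486

∫_9^32 x·e^(−x/56) dx evaluates to 316.658.
Boundary: ½(f(9) + f(32)) = ½(7.66382 + 18.0710) = 12.8674.
Integral + boundary = 329.525.
Order-1 term: 1/12 · (0.242022 − 0.714681) = -0.0393883.
After k=1: 329.486.
Order-2 term: −1/720 · (0.000437327 − 0.000770967) = 4.63388e-07.
After k=2: 329.486.
Order-3 term: 1/30240 · (2.54298e-07 − 4.19017e-07) = -5.44706e-12.
After k=3: 329.486.
Order-4 term: −1/1209600 · (1.17711e-10 − 1.88836e-10) = 5.88004e-17.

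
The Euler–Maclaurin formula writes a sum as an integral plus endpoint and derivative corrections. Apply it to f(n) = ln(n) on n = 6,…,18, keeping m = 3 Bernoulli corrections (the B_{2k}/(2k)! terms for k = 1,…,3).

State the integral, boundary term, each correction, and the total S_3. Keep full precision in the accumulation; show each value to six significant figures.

The integral term ∫_6^18 ln(x) dx = 29.2761.
½[f(6) + f(18)] = ½[1.79176 + 2.89037] = 2.34107.
So far: 31.6172.
k=1: B_{2}/(2)! × [f^{(1)}(18) − f^{(1)}(6)] = 1/12 × (0.0555556 − 0.166667) = -0.00925926.
Partial sum through k=1: 31.6079.
k=2: B_{4}/(4)! × [f^{(3)}(18) − f^{(3)}(6)] = −1/720 × (0.000342936 − 0.00925926) = 1.23838e-05.
Partial sum through k=2: 31.6080.
k=3: B_{6}/(6)! × [f^{(5)}(18) − f^{(5)}(6)] = 1/30240 × (1.27013e-05 − 0.00308642) = -1.01644e-07.

S_3 ≈ 31.6080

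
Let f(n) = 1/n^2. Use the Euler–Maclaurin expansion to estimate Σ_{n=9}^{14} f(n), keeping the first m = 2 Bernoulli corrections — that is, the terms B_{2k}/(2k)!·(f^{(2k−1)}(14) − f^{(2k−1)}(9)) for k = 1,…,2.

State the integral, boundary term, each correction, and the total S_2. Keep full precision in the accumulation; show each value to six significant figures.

∫_9^14 1/x^2 dx evaluates to 0.0396825.
Endpoint term: (f(9) + f(14))/2 = (0.0123457 + 0.00510204)/2 = 0.00872386.
Integral + boundary = 0.0484064.
k=1: B_{2}/(2)! × [f^{(1)}(14) − f^{(1)}(9)] = 1/12 × (-0.000728863 − (-0.00274348)) = 0.000167885.
Partial sum through k=1: 0.0485743.
k=2: B_{4}/(4)! × [f^{(3)}(14) − f^{(3)}(9)] = −1/720 × (-4.46243e-05 − (-0.000406442)) = -5.02525e-07.

S_2 ≈ 0.0485738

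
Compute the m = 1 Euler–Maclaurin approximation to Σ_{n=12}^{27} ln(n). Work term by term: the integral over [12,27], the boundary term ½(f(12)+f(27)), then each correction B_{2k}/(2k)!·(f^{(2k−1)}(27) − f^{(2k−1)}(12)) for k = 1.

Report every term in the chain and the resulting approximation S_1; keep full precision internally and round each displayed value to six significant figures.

∫_12^27 ln(x) dx evaluates to 44.1687.
Endpoint term: (f(12) + f(27))/2 = (2.48491 + 3.29584)/2 = 2.89037.
Running total after boundary: 47.0591.
Correction k=1: B_{2}/2! · (f^{(1)}(27) − f^{(1)}(12)) = 1/12 · (0.0370370 − 0.0833333) = -0.00385802.

S_1 ≈ 47.0552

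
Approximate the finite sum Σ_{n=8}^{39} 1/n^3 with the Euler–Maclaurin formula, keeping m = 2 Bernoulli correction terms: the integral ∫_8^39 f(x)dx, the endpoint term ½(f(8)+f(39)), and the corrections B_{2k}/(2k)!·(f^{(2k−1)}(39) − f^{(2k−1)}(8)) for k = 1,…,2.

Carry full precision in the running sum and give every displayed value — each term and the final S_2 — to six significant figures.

S_2 ≈ 0.00852937

The integral term ∫_8^39 1/x^3 dx = 0.00748377.
Endpoint term: (f(8) + f(39))/2 = (0.00195312 + 1.68580e-05)/2 = 0.000984992.
Integral + boundary = 0.00846876.
k=1: B_{2}/(2)! × [f^{(1)}(39) − f^{(1)}(8)] = 1/12 × (-1.29677e-06 − (-0.000732422)) = 6.09271e-05.
Partial sum through k=1: 0.00852969.
k=2: B_{4}/(4)! × [f^{(3)}(39) − f^{(3)}(8)] = −1/720 × (-1.70515e-08 − (-0.000228882)) = -3.17868e-07.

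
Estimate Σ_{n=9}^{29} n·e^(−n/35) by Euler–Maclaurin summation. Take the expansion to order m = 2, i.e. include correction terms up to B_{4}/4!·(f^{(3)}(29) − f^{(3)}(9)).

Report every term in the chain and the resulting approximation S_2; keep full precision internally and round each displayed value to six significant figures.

∫_9^29 x·e^(−x/35) dx evaluates to 212.670.
Boundary: ½(f(9) + f(29)) = ½(6.95932 + 12.6635) = 9.81141.
Integral + boundary = 222.482.
Correction k=1: B_{2}/2! · (f^{(1)}(29) − f^{(1)}(9)) = 1/12 · (0.0748582 − 0.574420) = -0.0416302.
Running total after k=1: 222.440.
Correction k=2: B_{4}/4! · (f^{(3)}(29) − f^{(3)}(9)) = −1/720 · (0.000774044 − 0.00173138) = 1.32963e-06.

S_2 ≈ 222.440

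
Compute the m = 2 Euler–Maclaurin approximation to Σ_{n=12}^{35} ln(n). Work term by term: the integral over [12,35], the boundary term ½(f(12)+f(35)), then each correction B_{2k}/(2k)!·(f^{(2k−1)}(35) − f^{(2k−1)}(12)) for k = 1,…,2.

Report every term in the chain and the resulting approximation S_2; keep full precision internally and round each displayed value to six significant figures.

The integral term ∫_12^35 ln(x) dx = 71.6183.
Endpoint term: (f(12) + f(35))/2 = (2.48491 + 3.55535)/2 = 3.02013.
Running total after boundary: 74.6384.
k=1: B_{2}/(2)! × [f^{(1)}(35) − f^{(1)}(12)] = 1/12 × (0.0285714 − 0.0833333) = -0.00456349.
Partial sum through k=1: 74.6339.
k=2: B_{4}/(4)! × [f^{(3)}(35) − f^{(3)}(12)] = −1/720 × (4.66472e-05 − 0.00115741) = 1.54272e-06.

S_2 ≈ 74.6339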